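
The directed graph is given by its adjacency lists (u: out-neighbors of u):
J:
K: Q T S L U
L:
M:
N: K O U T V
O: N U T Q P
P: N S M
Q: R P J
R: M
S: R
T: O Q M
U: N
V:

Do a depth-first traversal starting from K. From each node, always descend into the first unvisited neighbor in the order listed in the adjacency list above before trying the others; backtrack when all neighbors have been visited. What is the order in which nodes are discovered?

K, Q, R, M, P, N, O, U, T, V, S, J, L

Visit K
K → Q
Q → R
R → M
Q → P
P → N
N → O
O → U
O → T
N → V
P → S
Q → J
K → L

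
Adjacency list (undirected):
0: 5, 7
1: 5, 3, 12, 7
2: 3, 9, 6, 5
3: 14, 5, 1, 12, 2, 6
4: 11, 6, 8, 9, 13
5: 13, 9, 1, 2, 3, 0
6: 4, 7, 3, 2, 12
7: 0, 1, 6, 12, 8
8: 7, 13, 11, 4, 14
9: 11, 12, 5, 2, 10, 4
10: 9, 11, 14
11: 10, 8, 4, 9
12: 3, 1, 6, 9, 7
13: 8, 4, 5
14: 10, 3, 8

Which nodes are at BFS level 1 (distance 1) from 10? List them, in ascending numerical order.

9, 11, 14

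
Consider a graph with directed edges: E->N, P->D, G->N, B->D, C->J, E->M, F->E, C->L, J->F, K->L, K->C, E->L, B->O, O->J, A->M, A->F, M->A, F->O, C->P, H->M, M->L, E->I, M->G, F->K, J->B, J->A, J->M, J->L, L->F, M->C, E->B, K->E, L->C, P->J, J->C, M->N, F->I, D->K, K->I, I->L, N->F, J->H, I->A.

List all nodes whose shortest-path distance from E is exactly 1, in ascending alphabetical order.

B, I, L, M, N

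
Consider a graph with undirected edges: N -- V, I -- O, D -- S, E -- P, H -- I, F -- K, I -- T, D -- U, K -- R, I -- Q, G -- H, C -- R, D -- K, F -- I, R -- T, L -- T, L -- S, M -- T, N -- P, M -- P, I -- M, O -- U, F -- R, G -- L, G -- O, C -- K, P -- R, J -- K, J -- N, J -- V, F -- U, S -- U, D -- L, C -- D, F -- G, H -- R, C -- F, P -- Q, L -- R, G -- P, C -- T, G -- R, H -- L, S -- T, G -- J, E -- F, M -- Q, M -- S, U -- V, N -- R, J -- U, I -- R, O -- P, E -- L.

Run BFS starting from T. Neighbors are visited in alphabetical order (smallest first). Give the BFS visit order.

T -> C -> I -> L -> M -> R -> S -> D -> F -> K -> H -> O -> Q -> E -> G -> P -> N -> U -> J -> V

Visit T; enqueue C, I, L, M, R, S → queue [C, I, L, M, R, S]
Visit C; enqueue D, F, K → queue [I, L, M, R, S, D, F, K]
Visit I; enqueue H, O, Q → queue [L, M, R, S, D, F, K, H, O, Q]
Visit L; enqueue E, G → queue [M, R, S, D, F, K, H, O, Q, E, G]
Visit M; enqueue P → queue [R, S, D, F, K, H, O, Q, E, G, P]
Visit R; enqueue N → queue [S, D, F, K, H, O, Q, E, G, P, N]
Visit S; enqueue U → queue [D, F, K, H, O, Q, E, G, P, N, U]
Visit D → queue [F, K, H, O, Q, E, G, P, N, U]
Visit F → queue [K, H, O, Q, E, G, P, N, U]
Visit K; enqueue J → queue [H, O, Q, E, G, P, N, U, J]
Visit H → queue [O, Q, E, G, P, N, U, J]
Visit O → queue [Q, E, G, P, N, U, J]
Visit Q → queue [E, G, P, N, U, J]
Visit E → queue [G, P, N, U, J]
Visit G → queue [P, N, U, J]
Visit P → queue [N, U, J]
Visit N; enqueue V → queue [U, J, V]
Visit U → queue [J, V]
Visit J → queue [V]
Visit V → queue []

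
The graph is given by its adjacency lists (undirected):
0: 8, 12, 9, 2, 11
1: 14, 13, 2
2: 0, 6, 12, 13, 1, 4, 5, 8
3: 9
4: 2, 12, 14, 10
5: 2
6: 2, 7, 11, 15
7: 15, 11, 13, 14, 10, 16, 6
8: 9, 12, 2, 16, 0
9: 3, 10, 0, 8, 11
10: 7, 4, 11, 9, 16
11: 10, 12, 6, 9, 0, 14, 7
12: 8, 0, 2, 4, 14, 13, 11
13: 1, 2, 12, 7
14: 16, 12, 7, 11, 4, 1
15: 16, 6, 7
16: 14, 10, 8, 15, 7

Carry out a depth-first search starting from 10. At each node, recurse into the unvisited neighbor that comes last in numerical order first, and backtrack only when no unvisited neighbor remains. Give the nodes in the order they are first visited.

10, 16, 15, 7, 14, 12, 13, 2, 8, 9, 11, 6, 0, 3, 5, 4, 1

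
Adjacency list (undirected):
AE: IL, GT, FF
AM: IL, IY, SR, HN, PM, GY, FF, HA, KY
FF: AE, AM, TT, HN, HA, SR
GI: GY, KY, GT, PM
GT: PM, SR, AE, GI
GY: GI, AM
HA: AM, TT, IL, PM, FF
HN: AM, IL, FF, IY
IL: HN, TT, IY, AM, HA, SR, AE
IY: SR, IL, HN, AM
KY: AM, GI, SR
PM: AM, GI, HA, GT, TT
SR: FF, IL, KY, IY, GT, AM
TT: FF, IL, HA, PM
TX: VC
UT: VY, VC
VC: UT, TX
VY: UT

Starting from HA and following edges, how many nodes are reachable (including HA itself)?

14

BFS from HA visits: HA, AM, TT, IL, PM, FF, IY, SR, HN, GY, KY, AE, GI, GT
Reachable nodes: 14 of 18 total.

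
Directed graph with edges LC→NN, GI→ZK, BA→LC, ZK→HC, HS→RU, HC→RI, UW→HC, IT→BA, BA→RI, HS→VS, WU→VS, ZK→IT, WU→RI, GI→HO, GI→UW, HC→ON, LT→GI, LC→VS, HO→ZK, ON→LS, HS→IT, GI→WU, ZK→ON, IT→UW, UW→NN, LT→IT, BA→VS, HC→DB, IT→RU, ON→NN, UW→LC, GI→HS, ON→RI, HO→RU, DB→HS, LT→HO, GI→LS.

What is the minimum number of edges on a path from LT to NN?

Level 0: LT
Level 1: GI, HO, IT
Level 2: BA, HS, LS, RU, UW, WU, ZK
Level 3: HC, LC, NN, ON, RI, VS
Level 4: DB
NN first appears at level 3.

3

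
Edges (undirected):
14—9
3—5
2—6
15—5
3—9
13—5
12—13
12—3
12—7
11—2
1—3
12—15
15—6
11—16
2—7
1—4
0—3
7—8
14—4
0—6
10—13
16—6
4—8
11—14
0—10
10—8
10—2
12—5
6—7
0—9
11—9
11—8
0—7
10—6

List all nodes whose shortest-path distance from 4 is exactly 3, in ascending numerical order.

0, 2, 5, 6, 12, 13, 16

Level 0: 4
Level 1: 1, 8, 14
Level 2: 3, 7, 9, 10, 11
Level 3: 0, 2, 5, 6, 12, 13, 16
Level 4: 15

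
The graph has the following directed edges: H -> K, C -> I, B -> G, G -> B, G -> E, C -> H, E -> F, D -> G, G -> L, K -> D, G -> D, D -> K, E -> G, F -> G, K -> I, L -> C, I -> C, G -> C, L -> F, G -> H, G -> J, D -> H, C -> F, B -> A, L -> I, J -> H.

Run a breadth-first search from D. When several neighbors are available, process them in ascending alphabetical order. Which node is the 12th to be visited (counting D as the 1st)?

F

Visit D; enqueue G, H, K → queue [G, H, K]
Visit G; enqueue B, C, E, J, L → queue [H, K, B, C, E, J, L]
Visit H → queue [K, B, C, E, J, L]
Visit K; enqueue I → queue [B, C, E, J, L, I]
Visit B; enqueue A → queue [C, E, J, L, I, A]
Visit C; enqueue F → queue [E, J, L, I, A, F]
Visit E → queue [J, L, I, A, F]
Visit J → queue [L, I, A, F]
Visit L → queue [I, A, F]
Visit I → queue [A, F]
Visit A → queue [F]
Visit F → queue []

Visit order: D, G, H, K, B, C, E, J, L, I, A, F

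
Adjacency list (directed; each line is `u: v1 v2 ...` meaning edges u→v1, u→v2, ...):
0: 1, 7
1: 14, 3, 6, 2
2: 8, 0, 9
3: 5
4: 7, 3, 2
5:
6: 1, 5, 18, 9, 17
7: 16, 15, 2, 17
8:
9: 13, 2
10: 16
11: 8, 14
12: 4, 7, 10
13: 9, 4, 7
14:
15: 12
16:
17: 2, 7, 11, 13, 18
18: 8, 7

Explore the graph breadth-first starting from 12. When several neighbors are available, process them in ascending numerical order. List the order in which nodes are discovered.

Visit 12; enqueue 4, 7, 10 → queue [4, 7, 10]
Visit 4; enqueue 2, 3 → queue [7, 10, 2, 3]
Visit 7; enqueue 15, 16, 17 → queue [10, 2, 3, 15, 16, 17]
Visit 10 → queue [2, 3, 15, 16, 17]
Visit 2; enqueue 0, 8, 9 → queue [3, 15, 16, 17, 0, 8, 9]
Visit 3; enqueue 5 → queue [15, 16, 17, 0, 8, 9, 5]
Visit 15 → queue [16, 17, 0, 8, 9, 5]
Visit 16 → queue [17, 0, 8, 9, 5]
Visit 17; enqueue 11, 13, 18 → queue [0, 8, 9, 5, 11, 13, 18]
Visit 0; enqueue 1 → queue [8, 9, 5, 11, 13, 18, 1]
Visit 8 → queue [9, 5, 11, 13, 18, 1]
Visit 9 → queue [5, 11, 13, 18, 1]
Visit 5 → queue [11, 13, 18, 1]
Visit 11; enqueue 14 → queue [13, 18, 1, 14]
Visit 13 → queue [18, 1, 14]
Visit 18 → queue [1, 14]
Visit 1; enqueue 6 → queue [14, 6]
Visit 14 → queue [6]
Visit 6 → queue []

12 4 7 10 2 3 15 16 17 0 8 9 5 11 13 18 1 14 6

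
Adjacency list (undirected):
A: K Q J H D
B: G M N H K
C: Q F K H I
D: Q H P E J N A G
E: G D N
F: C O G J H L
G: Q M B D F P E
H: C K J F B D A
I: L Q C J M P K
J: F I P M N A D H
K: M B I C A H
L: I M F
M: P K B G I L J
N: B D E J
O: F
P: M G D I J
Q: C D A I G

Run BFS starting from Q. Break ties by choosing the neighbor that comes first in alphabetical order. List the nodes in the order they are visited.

Q → A → C → D → G → I → H → J → K → F → E → N → P → B → M → L → O

Visit Q; enqueue A, C, D, G, I → queue [A, C, D, G, I]
Visit A; enqueue H, J, K → queue [C, D, G, I, H, J, K]
Visit C; enqueue F → queue [D, G, I, H, J, K, F]
Visit D; enqueue E, N, P → queue [G, I, H, J, K, F, E, N, P]
Visit G; enqueue B, M → queue [I, H, J, K, F, E, N, P, B, M]
Visit I; enqueue L → queue [H, J, K, F, E, N, P, B, M, L]
Visit H → queue [J, K, F, E, N, P, B, M, L]
Visit J → queue [K, F, E, N, P, B, M, L]
Visit K → queue [F, E, N, P, B, M, L]
Visit F; enqueue O → queue [E, N, P, B, M, L, O]
Visit E → queue [N, P, B, M, L, O]
Visit N → queue [P, B, M, L, O]
Visit P → queue [B, M, L, O]
Visit B → queue [M, L, O]
Visit M → queue [L, O]
Visit L → queue [O]
Visit O → queue []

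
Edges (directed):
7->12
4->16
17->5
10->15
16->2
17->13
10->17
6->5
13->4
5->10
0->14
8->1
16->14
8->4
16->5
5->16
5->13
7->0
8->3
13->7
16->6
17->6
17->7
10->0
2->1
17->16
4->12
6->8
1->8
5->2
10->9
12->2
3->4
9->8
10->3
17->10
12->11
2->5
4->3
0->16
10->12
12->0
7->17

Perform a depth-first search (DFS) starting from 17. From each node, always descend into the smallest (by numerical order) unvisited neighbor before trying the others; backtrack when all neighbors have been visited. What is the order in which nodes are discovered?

17 → 5 → 2 → 1 → 8 → 3 → 4 → 12 → 0 → 14 → 16 → 6 → 11 → 10 → 9 → 15 → 13 → 7

Visit 17
17 → 5
5 → 2
2 → 1
1 → 8
8 → 3
3 → 4
4 → 12
12 → 0
0 → 14
0 → 16
16 → 6
12 → 11
5 → 10
10 → 9
10 → 15
5 → 13
13 → 7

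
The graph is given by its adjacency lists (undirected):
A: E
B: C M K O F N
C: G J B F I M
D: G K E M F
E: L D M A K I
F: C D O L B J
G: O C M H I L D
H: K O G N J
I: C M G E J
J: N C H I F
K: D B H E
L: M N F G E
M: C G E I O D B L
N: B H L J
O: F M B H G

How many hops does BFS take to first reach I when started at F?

2

Level 0: F
Level 1: B, C, D, J, L, O
Level 2: E, G, H, I, K, M, N
Level 3: A
I first appears at level 2.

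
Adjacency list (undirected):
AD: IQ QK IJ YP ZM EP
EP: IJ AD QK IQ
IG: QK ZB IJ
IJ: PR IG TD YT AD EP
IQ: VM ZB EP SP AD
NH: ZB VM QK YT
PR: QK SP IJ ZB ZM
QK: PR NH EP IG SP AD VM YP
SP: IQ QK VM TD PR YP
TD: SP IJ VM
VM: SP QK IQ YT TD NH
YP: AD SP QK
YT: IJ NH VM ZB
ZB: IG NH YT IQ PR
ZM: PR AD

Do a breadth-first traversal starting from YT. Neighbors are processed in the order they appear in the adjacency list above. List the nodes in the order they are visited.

Visit YT; enqueue IJ, NH, VM, ZB → queue [IJ, NH, VM, ZB]
Visit IJ; enqueue PR, IG, TD, AD, EP → queue [NH, VM, ZB, PR, IG, TD, AD, EP]
Visit NH; enqueue QK → queue [VM, ZB, PR, IG, TD, AD, EP, QK]
Visit VM; enqueue SP, IQ → queue [ZB, PR, IG, TD, AD, EP, QK, SP, IQ]
Visit ZB → queue [PR, IG, TD, AD, EP, QK, SP, IQ]
Visit PR; enqueue ZM → queue [IG, TD, AD, EP, QK, SP, IQ, ZM]
Visit IG → queue [TD, AD, EP, QK, SP, IQ, ZM]
Visit TD → queue [AD, EP, QK, SP, IQ, ZM]
Visit AD; enqueue YP → queue [EP, QK, SP, IQ, ZM, YP]
Visit EP → queue [QK, SP, IQ, ZM, YP]
Visit QK → queue [SP, IQ, ZM, YP]
Visit SP → queue [IQ, ZM, YP]
Visit IQ → queue [ZM, YP]
Visit ZM → queue [YP]
Visit YP → queue []

YT, IJ, NH, VM, ZB, PR, IG, TD, AD, EP, QK, SP, IQ, ZM, YP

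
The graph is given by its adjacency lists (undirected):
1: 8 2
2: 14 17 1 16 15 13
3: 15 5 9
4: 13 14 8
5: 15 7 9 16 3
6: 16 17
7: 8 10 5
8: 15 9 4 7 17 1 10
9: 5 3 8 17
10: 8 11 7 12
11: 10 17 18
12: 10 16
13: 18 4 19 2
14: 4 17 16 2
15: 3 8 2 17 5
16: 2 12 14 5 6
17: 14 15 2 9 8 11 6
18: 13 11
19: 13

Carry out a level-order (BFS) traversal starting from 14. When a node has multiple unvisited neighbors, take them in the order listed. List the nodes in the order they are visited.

14 -> 4 -> 17 -> 16 -> 2 -> 13 -> 8 -> 15 -> 9 -> 11 -> 6 -> 12 -> 5 -> 1 -> 18 -> 19 -> 7 -> 10 -> 3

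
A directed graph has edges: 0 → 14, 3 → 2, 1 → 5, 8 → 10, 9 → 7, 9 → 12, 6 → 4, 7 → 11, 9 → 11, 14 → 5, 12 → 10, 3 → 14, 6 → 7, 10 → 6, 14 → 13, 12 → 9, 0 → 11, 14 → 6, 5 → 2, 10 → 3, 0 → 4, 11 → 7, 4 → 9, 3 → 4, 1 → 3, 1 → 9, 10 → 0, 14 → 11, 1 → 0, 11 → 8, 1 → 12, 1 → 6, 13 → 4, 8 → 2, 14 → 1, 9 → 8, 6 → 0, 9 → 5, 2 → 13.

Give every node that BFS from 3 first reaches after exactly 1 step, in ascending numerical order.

Level 0: 3
Level 1: 2, 4, 14
Level 2: 1, 5, 6, 9, 11, 13
Level 3: 0, 7, 8, 12
Level 4: 10

2, 4, 14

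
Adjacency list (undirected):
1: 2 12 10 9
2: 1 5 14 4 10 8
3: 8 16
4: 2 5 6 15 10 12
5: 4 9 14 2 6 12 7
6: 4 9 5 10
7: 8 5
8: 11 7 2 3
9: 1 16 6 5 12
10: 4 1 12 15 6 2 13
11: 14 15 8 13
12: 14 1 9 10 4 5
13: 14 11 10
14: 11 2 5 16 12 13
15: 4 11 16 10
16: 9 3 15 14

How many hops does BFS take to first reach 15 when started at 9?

Level 0: 9
Level 1: 1, 5, 6, 12, 16
Level 2: 2, 3, 4, 7, 10, 14, 15
Level 3: 8, 11, 13
15 first appears at level 2.

2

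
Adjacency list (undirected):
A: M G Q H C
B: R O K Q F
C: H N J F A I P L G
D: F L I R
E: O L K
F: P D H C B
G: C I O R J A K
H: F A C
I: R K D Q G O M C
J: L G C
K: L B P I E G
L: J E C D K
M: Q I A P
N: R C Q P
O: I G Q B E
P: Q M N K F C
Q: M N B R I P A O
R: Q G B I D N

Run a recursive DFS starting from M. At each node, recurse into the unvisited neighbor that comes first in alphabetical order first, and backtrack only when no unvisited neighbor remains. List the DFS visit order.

Visit M
M → A
A → C
C → F
F → B
B → K
K → E
E → L
L → D
D → I
I → G
G → J
G → O
O → Q
Q → N
N → P
N → R
F → H

M, A, C, F, B, K, E, L, D, I, G, J, O, Q, N, P, R, H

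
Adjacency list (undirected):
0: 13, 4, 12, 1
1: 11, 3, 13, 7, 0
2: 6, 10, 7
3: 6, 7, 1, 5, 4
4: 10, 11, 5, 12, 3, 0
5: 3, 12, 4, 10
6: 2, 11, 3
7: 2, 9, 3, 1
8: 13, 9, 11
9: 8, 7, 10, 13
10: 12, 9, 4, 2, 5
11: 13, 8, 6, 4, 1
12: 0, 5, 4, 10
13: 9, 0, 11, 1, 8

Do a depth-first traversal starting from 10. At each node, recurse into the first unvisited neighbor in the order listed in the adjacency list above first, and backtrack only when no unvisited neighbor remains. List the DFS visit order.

Visit 10
10 → 12
12 → 0
0 → 13
13 → 9
9 → 8
8 → 11
11 → 6
6 → 2
2 → 7
7 → 3
3 → 1
3 → 5
5 → 4

10, 12, 0, 13, 9, 8, 11, 6, 2, 7, 3, 1, 5, 4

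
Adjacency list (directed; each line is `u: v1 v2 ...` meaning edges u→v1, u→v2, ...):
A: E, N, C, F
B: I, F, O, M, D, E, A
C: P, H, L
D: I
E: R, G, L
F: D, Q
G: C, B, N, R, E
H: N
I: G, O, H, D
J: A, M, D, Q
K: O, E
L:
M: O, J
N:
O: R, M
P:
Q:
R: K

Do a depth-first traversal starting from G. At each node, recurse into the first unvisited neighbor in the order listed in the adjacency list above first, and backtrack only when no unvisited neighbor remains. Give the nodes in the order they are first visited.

Visit G
G → C
C → P
C → H
H → N
C → L
G → B
B → I
I → O
O → R
R → K
K → E
O → M
M → J
J → A
A → F
F → D
F → Q

G C P H N L B I O R K E M J A F D Q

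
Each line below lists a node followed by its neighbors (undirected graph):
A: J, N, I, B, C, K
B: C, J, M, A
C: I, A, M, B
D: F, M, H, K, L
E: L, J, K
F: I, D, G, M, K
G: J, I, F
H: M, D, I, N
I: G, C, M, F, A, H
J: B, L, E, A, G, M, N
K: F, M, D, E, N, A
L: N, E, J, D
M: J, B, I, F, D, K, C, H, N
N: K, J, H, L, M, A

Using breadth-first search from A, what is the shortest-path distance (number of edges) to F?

2

Level 0: A
Level 1: B, C, I, J, K, N
Level 2: D, E, F, G, H, L, M
F first appears at level 2.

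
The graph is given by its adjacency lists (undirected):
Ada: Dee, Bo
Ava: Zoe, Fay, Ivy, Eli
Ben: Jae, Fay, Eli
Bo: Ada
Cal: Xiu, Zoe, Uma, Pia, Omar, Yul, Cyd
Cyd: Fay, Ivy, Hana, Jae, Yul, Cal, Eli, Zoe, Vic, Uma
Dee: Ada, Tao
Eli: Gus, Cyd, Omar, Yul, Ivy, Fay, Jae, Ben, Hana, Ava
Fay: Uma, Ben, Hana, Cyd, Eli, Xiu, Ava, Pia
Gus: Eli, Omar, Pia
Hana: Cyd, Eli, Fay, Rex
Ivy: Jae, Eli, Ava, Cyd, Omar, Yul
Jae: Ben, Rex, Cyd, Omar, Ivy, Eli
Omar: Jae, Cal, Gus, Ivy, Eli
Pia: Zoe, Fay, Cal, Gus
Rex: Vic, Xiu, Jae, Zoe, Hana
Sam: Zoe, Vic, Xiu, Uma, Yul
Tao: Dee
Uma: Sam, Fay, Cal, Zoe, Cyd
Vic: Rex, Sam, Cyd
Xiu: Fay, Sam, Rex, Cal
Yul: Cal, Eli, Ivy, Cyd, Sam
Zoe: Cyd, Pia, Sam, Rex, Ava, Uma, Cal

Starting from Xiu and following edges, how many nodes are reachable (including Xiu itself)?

19

BFS from Xiu visits: Xiu, Fay, Sam, Rex, Cal, Uma, Ben, Hana, Cyd, Eli, Ava, Pia, Zoe, Vic, Yul, Jae, Omar, Ivy, Gus
Reachable nodes: 19 of 23 total.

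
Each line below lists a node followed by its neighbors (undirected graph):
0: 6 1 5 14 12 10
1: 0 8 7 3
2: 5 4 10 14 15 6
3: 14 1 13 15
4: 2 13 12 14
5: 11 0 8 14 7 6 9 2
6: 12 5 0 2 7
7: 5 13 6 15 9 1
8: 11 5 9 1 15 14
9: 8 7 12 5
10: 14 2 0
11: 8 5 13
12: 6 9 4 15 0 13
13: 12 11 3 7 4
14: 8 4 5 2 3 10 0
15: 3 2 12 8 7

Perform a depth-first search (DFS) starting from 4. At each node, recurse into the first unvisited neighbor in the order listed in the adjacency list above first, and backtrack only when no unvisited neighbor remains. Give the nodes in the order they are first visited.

Visit 4
4 → 2
2 → 5
5 → 11
11 → 8
8 → 9
9 → 7
7 → 13
13 → 12
12 → 6
6 → 0
0 → 1
1 → 3
3 → 14
14 → 10
3 → 15

4 2 5 11 8 9 7 13 12 6 0 1 3 14 10 15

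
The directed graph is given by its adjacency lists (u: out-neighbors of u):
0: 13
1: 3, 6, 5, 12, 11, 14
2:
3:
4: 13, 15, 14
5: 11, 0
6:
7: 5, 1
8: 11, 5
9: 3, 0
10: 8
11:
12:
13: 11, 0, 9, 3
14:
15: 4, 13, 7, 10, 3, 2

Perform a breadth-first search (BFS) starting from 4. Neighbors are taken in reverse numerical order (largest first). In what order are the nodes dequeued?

Visit 4; enqueue 15, 14, 13 → queue [15, 14, 13]
Visit 15; enqueue 10, 7, 3, 2 → queue [14, 13, 10, 7, 3, 2]
Visit 14 → queue [13, 10, 7, 3, 2]
Visit 13; enqueue 11, 9, 0 → queue [10, 7, 3, 2, 11, 9, 0]
Visit 10; enqueue 8 → queue [7, 3, 2, 11, 9, 0, 8]
Visit 7; enqueue 5, 1 → queue [3, 2, 11, 9, 0, 8, 5, 1]
Visit 3 → queue [2, 11, 9, 0, 8, 5, 1]
Visit 2 → queue [11, 9, 0, 8, 5, 1]
Visit 11 → queue [9, 0, 8, 5, 1]
Visit 9 → queue [0, 8, 5, 1]
Visit 0 → queue [8, 5, 1]
Visit 8 → queue [5, 1]
Visit 5 → queue [1]
Visit 1; enqueue 12, 6 → queue [12, 6]
Visit 12 → queue [6]
Visit 6 → queue []

4 -> 15 -> 14 -> 13 -> 10 -> 7 -> 3 -> 2 -> 11 -> 9 -> 0 -> 8 -> 5 -> 1 -> 12 -> 6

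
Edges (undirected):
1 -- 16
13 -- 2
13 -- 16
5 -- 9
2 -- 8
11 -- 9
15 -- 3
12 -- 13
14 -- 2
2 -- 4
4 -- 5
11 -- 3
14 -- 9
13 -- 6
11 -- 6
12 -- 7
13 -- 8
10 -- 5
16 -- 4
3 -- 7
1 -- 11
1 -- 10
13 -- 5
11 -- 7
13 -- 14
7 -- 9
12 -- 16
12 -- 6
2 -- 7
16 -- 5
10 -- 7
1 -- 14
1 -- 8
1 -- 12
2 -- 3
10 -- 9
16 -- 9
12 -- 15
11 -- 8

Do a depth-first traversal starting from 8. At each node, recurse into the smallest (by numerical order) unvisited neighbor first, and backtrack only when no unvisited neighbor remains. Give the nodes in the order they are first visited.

8 -> 1 -> 10 -> 5 -> 4 -> 2 -> 3 -> 7 -> 9 -> 11 -> 6 -> 12 -> 13 -> 14 -> 16 -> 15

Visit 8
8 → 1
1 → 10
10 → 5
5 → 4
4 → 2
2 → 3
3 → 7
7 → 9
9 → 11
11 → 6
6 → 12
12 → 13
13 → 14
13 → 16
12 → 15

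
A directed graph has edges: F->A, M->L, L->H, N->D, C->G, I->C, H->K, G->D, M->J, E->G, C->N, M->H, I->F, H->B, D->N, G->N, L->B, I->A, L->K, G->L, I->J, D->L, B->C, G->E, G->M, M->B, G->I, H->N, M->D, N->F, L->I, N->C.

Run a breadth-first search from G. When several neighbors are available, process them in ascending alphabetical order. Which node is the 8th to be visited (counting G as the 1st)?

Visit G; enqueue D, E, I, L, M, N → queue [D, E, I, L, M, N]
Visit D → queue [E, I, L, M, N]
Visit E → queue [I, L, M, N]
Visit I; enqueue A, C, F, J → queue [L, M, N, A, C, F, J]
Visit L; enqueue B, H, K → queue [M, N, A, C, F, J, B, H, K]
Visit M → queue [N, A, C, F, J, B, H, K]
Visit N → queue [A, C, F, J, B, H, K]
Visit A → queue [C, F, J, B, H, K]
Visit C → queue [F, J, B, H, K]
Visit F → queue [J, B, H, K]
Visit J → queue [B, H, K]
Visit B → queue [H, K]
Visit H → queue [K]
Visit K → queue []

Visit order: G, D, E, I, L, M, N, A, C, F, J, B, H, K

A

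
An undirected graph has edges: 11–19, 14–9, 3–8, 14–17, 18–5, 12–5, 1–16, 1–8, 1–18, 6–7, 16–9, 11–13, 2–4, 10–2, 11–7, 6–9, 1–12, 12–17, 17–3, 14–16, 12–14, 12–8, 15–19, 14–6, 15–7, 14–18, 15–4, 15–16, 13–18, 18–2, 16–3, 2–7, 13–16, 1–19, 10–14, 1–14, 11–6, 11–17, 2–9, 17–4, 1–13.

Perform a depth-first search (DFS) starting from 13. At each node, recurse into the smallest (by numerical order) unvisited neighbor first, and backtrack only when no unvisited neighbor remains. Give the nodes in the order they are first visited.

Visit 13
13 → 1
1 → 8
8 → 3
3 → 16
16 → 9
9 → 2
2 → 4
4 → 15
15 → 7
7 → 6
6 → 11
11 → 17
17 → 12
12 → 5
5 → 18
18 → 14
14 → 10
11 → 19

13 → 1 → 8 → 3 → 16 → 9 → 2 → 4 → 15 → 7 → 6 → 11 → 17 → 12 → 5 → 18 → 14 → 10 → 19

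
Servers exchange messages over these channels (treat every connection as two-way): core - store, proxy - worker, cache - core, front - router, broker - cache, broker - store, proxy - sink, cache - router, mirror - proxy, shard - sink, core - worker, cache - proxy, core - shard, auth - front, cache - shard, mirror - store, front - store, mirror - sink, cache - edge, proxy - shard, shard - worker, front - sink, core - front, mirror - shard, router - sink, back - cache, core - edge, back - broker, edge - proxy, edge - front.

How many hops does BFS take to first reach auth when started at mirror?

Level 0: mirror
Level 1: proxy, shard, sink, store
Level 2: broker, cache, core, edge, front, router, worker
Level 3: auth, back
auth first appears at level 3.

3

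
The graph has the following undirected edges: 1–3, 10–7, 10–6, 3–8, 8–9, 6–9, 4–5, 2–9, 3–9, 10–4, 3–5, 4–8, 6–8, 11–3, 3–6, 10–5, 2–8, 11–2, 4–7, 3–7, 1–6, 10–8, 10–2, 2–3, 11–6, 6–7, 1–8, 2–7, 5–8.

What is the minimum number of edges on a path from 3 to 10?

2

Level 0: 3
Level 1: 1, 2, 5, 6, 7, 8, 9, 11
Level 2: 4, 10
10 first appears at level 2.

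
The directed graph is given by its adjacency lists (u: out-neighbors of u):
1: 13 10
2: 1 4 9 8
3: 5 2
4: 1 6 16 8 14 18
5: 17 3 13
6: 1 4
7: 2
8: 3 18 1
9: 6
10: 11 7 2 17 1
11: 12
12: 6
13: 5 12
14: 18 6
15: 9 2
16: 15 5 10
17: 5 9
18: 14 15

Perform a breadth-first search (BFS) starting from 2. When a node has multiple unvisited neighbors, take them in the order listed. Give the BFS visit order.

Visit 2; enqueue 1, 4, 9, 8 → queue [1, 4, 9, 8]
Visit 1; enqueue 13, 10 → queue [4, 9, 8, 13, 10]
Visit 4; enqueue 6, 16, 14, 18 → queue [9, 8, 13, 10, 6, 16, 14, 18]
Visit 9 → queue [8, 13, 10, 6, 16, 14, 18]
Visit 8; enqueue 3 → queue [13, 10, 6, 16, 14, 18, 3]
Visit 13; enqueue 5, 12 → queue [10, 6, 16, 14, 18, 3, 5, 12]
Visit 10; enqueue 11, 7, 17 → queue [6, 16, 14, 18, 3, 5, 12, 11, 7, 17]
Visit 6 → queue [16, 14, 18, 3, 5, 12, 11, 7, 17]
Visit 16; enqueue 15 → queue [14, 18, 3, 5, 12, 11, 7, 17, 15]
Visit 14 → queue [18, 3, 5, 12, 11, 7, 17, 15]
Visit 18 → queue [3, 5, 12, 11, 7, 17, 15]
Visit 3 → queue [5, 12, 11, 7, 17, 15]
Visit 5 → queue [12, 11, 7, 17, 15]
Visit 12 → queue [11, 7, 17, 15]
Visit 11 → queue [7, 17, 15]
Visit 7 → queue [17, 15]
Visit 17 → queue [15]
Visit 15 → queue []

2, 1, 4, 9, 8, 13, 10, 6, 16, 14, 18, 3, 5, 12, 11, 7, 17, 15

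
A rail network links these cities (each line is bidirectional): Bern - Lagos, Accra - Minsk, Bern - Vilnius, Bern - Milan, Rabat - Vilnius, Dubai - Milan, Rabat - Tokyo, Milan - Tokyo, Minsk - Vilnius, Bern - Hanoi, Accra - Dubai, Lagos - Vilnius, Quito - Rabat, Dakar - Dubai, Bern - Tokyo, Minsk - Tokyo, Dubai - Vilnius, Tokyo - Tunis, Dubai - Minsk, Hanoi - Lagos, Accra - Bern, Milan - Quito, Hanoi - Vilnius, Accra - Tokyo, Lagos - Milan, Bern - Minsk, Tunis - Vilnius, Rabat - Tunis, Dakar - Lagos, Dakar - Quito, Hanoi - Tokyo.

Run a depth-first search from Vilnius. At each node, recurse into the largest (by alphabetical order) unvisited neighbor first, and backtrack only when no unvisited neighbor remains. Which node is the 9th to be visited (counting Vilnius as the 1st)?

Visit Vilnius
Vilnius → Tunis
Tunis → Tokyo
Tokyo → Rabat
Rabat → Quito
Quito → Milan
Milan → Lagos
Lagos → Hanoi
Hanoi → Bern
Bern → Minsk
Minsk → Dubai
Dubai → Dakar
Dubai → Accra

Visit order: Vilnius, Tunis, Tokyo, Rabat, Quito, Milan, Lagos, Hanoi, Bern, Minsk, Dubai, Dakar, Accra

Bern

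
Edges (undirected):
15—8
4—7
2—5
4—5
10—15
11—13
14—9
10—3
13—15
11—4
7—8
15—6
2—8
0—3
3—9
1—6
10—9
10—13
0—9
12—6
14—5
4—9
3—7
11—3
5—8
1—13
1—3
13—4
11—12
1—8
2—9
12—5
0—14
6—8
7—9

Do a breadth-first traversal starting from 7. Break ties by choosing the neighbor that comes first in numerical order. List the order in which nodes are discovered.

7 3 4 8 9 0 1 10 11 5 13 2 6 15 14 12

Visit 7; enqueue 3, 4, 8, 9 → queue [3, 4, 8, 9]
Visit 3; enqueue 0, 1, 10, 11 → queue [4, 8, 9, 0, 1, 10, 11]
Visit 4; enqueue 5, 13 → queue [8, 9, 0, 1, 10, 11, 5, 13]
Visit 8; enqueue 2, 6, 15 → queue [9, 0, 1, 10, 11, 5, 13, 2, 6, 15]
Visit 9; enqueue 14 → queue [0, 1, 10, 11, 5, 13, 2, 6, 15, 14]
Visit 0 → queue [1, 10, 11, 5, 13, 2, 6, 15, 14]
Visit 1 → queue [10, 11, 5, 13, 2, 6, 15, 14]
Visit 10 → queue [11, 5, 13, 2, 6, 15, 14]
Visit 11; enqueue 12 → queue [5, 13, 2, 6, 15, 14, 12]
Visit 5 → queue [13, 2, 6, 15, 14, 12]
Visit 13 → queue [2, 6, 15, 14, 12]
Visit 2 → queue [6, 15, 14, 12]
Visit 6 → queue [15, 14, 12]
Visit 15 → queue [14, 12]
Visit 14 → queue [12]
Visit 12 → queue []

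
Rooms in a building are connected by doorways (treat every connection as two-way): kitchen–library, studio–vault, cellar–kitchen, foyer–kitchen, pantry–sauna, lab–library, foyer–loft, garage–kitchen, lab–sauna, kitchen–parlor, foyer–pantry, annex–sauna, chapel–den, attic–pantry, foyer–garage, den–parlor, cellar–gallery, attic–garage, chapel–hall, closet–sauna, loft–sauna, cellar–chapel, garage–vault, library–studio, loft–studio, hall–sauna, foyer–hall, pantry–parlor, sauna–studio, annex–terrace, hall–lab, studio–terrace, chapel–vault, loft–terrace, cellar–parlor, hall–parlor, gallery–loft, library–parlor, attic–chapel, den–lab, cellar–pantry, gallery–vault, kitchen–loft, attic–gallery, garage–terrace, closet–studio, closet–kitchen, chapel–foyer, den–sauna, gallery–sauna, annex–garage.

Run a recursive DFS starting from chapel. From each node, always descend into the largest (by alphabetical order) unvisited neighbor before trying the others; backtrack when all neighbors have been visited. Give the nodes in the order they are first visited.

Visit chapel
chapel → vault
vault → studio
studio → terrace
terrace → loft
loft → sauna
sauna → pantry
pantry → parlor
parlor → library
library → lab
lab → hall
hall → foyer
foyer → kitchen
kitchen → garage
garage → attic
attic → gallery
gallery → cellar
garage → annex
kitchen → closet
lab → den

chapel -> vault -> studio -> terrace -> loft -> sauna -> pantry -> parlor -> library -> lab -> hall -> foyer -> kitchen -> garage -> attic -> gallery -> cellar -> annex -> closet -> den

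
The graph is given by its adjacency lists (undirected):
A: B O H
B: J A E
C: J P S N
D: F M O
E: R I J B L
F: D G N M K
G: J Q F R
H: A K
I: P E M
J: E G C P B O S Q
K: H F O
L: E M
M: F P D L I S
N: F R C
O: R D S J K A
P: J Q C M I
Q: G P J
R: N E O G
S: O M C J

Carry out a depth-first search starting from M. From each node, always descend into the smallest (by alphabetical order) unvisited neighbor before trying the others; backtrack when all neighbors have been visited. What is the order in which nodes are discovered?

Visit M
M → D
D → F
F → G
G → J
J → B
B → A
A → H
H → K
K → O
O → R
R → E
E → I
I → P
P → C
C → N
C → S
P → Q
E → L

M D F G J B A H K O R E I P C N S Q L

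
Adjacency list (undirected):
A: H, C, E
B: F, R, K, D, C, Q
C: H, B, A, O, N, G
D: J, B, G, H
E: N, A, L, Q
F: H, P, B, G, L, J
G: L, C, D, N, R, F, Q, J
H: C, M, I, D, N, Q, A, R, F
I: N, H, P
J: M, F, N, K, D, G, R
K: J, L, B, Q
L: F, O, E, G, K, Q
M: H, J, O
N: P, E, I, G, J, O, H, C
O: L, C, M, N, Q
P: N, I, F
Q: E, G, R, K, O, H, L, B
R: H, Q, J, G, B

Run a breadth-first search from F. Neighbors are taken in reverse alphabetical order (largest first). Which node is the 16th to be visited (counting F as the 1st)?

Visit F; enqueue P, L, J, H, G, B → queue [P, L, J, H, G, B]
Visit P; enqueue N, I → queue [L, J, H, G, B, N, I]
Visit L; enqueue Q, O, K, E → queue [J, H, G, B, N, I, Q, O, K, E]
Visit J; enqueue R, M, D → queue [H, G, B, N, I, Q, O, K, E, R, M, D]
Visit H; enqueue C, A → queue [G, B, N, I, Q, O, K, E, R, M, D, C, A]
Visit G → queue [B, N, I, Q, O, K, E, R, M, D, C, A]
Visit B → queue [N, I, Q, O, K, E, R, M, D, C, A]
Visit N → queue [I, Q, O, K, E, R, M, D, C, A]
Visit I → queue [Q, O, K, E, R, M, D, C, A]
Visit Q → queue [O, K, E, R, M, D, C, A]
Visit O → queue [K, E, R, M, D, C, A]
Visit K → queue [E, R, M, D, C, A]
Visit E → queue [R, M, D, C, A]
Visit R → queue [M, D, C, A]
Visit M → queue [D, C, A]
Visit D → queue [C, A]
Visit C → queue [A]
Visit A → queue []

Visit order: F, P, L, J, H, G, B, N, I, Q, O, K, E, R, M, D, C, A

D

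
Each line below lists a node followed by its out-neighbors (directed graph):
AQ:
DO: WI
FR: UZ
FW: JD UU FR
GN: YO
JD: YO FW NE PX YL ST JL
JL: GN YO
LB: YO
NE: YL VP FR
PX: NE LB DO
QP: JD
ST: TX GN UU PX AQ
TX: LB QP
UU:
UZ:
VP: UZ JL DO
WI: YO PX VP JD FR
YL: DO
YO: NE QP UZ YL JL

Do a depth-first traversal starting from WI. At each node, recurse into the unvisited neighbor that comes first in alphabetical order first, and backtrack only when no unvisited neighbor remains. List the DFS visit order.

WI → FR → UZ → JD → FW → UU → JL → GN → YO → NE → VP → DO → YL → QP → PX → LB → ST → AQ → TX

Visit WI
WI → FR
FR → UZ
WI → JD
JD → FW
FW → UU
JD → JL
JL → GN
GN → YO
YO → NE
NE → VP
VP → DO
NE → YL
YO → QP
JD → PX
PX → LB
JD → ST
ST → AQ
ST → TX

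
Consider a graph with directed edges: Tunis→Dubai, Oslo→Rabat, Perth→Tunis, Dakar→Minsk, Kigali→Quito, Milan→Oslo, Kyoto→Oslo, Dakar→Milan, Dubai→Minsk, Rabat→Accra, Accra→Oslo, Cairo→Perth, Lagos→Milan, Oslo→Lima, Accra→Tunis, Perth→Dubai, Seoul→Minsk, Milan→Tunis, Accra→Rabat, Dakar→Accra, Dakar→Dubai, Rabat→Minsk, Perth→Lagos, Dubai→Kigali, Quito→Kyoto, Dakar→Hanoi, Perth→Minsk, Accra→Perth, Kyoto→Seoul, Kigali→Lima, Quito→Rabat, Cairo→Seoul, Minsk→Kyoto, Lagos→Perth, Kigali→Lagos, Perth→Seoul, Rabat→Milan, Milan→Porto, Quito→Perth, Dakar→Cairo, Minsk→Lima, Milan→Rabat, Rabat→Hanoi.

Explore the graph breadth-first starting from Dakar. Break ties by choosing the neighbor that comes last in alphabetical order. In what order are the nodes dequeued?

Dakar Minsk Milan Hanoi Dubai Cairo Accra Lima Kyoto Tunis Rabat Porto Oslo Kigali Seoul Perth Quito Lagos

Visit Dakar; enqueue Minsk, Milan, Hanoi, Dubai, Cairo, Accra → queue [Minsk, Milan, Hanoi, Dubai, Cairo, Accra]
Visit Minsk; enqueue Lima, Kyoto → queue [Milan, Hanoi, Dubai, Cairo, Accra, Lima, Kyoto]
Visit Milan; enqueue Tunis, Rabat, Porto, Oslo → queue [Hanoi, Dubai, Cairo, Accra, Lima, Kyoto, Tunis, Rabat, Porto, Oslo]
Visit Hanoi → queue [Dubai, Cairo, Accra, Lima, Kyoto, Tunis, Rabat, Porto, Oslo]
Visit Dubai; enqueue Kigali → queue [Cairo, Accra, Lima, Kyoto, Tunis, Rabat, Porto, Oslo, Kigali]
Visit Cairo; enqueue Seoul, Perth → queue [Accra, Lima, Kyoto, Tunis, Rabat, Porto, Oslo, Kigali, Seoul, Perth]
Visit Accra → queue [Lima, Kyoto, Tunis, Rabat, Porto, Oslo, Kigali, Seoul, Perth]
Visit Lima → queue [Kyoto, Tunis, Rabat, Porto, Oslo, Kigali, Seoul, Perth]
Visit Kyoto → queue [Tunis, Rabat, Porto, Oslo, Kigali, Seoul, Perth]
Visit Tunis → queue [Rabat, Porto, Oslo, Kigali, Seoul, Perth]
Visit Rabat → queue [Porto, Oslo, Kigali, Seoul, Perth]
Visit Porto → queue [Oslo, Kigali, Seoul, Perth]
Visit Oslo → queue [Kigali, Seoul, Perth]
Visit Kigali; enqueue Quito, Lagos → queue [Seoul, Perth, Quito, Lagos]
Visit Seoul → queue [Perth, Quito, Lagos]
Visit Perth → queue [Quito, Lagos]
Visit Quito → queue [Lagos]
Visit Lagos → queue []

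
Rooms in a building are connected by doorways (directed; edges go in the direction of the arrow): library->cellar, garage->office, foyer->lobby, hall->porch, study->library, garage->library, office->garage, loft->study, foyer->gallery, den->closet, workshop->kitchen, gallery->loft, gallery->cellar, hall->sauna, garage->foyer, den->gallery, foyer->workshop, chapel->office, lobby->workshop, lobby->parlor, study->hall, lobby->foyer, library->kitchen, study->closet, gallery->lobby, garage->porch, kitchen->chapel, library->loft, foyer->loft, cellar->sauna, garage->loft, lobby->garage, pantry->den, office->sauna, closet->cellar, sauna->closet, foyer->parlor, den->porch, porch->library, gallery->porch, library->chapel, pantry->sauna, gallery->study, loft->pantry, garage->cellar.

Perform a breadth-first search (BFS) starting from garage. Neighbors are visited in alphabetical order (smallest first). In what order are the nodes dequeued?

garage cellar foyer library loft office porch sauna gallery lobby parlor workshop chapel kitchen pantry study closet den hall

Visit garage; enqueue cellar, foyer, library, loft, office, porch → queue [cellar, foyer, library, loft, office, porch]
Visit cellar; enqueue sauna → queue [foyer, library, loft, office, porch, sauna]
Visit foyer; enqueue gallery, lobby, parlor, workshop → queue [library, loft, office, porch, sauna, gallery, lobby, parlor, workshop]
Visit library; enqueue chapel, kitchen → queue [loft, office, porch, sauna, gallery, lobby, parlor, workshop, chapel, kitchen]
Visit loft; enqueue pantry, study → queue [office, porch, sauna, gallery, lobby, parlor, workshop, chapel, kitchen, pantry, study]
Visit office → queue [porch, sauna, gallery, lobby, parlor, workshop, chapel, kitchen, pantry, study]
Visit porch → queue [sauna, gallery, lobby, parlor, workshop, chapel, kitchen, pantry, study]
Visit sauna; enqueue closet → queue [gallery, lobby, parlor, workshop, chapel, kitchen, pantry, study, closet]
Visit gallery → queue [lobby, parlor, workshop, chapel, kitchen, pantry, study, closet]
Visit lobby → queue [parlor, workshop, chapel, kitchen, pantry, study, closet]
Visit parlor → queue [workshop, chapel, kitchen, pantry, study, closet]
Visit workshop → queue [chapel, kitchen, pantry, study, closet]
Visit chapel → queue [kitchen, pantry, study, closet]
Visit kitchen → queue [pantry, study, closet]
Visit pantry; enqueue den → queue [study, closet, den]
Visit study; enqueue hall → queue [closet, den, hall]
Visit closet → queue [den, hall]
Visit den → queue [hall]
Visit hall → queue []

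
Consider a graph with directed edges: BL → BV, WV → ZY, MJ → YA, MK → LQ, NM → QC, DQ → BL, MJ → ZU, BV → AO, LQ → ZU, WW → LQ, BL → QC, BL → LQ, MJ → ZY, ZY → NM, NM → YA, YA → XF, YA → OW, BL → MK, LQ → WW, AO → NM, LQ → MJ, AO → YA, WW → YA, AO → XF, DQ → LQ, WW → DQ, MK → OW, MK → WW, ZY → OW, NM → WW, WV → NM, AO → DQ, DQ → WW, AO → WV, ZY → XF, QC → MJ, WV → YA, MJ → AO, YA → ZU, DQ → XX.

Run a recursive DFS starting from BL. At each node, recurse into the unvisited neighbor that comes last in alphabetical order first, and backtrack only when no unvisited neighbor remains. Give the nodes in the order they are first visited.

BL, QC, MJ, ZY, XF, OW, NM, YA, ZU, WW, LQ, DQ, XX, AO, WV, MK, BV

Visit BL
BL → QC
QC → MJ
MJ → ZY
ZY → XF
ZY → OW
ZY → NM
NM → YA
YA → ZU
NM → WW
WW → LQ
WW → DQ
DQ → XX
MJ → AO
AO → WV
BL → MK
BL → BV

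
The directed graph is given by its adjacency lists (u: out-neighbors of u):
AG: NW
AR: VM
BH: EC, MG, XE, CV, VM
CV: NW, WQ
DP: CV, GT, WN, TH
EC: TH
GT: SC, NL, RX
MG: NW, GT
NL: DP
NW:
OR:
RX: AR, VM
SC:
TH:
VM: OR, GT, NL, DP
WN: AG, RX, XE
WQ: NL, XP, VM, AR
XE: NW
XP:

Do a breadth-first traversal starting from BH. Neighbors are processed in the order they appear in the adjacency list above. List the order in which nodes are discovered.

BH, EC, MG, XE, CV, VM, TH, NW, GT, WQ, OR, NL, DP, SC, RX, XP, AR, WN, AG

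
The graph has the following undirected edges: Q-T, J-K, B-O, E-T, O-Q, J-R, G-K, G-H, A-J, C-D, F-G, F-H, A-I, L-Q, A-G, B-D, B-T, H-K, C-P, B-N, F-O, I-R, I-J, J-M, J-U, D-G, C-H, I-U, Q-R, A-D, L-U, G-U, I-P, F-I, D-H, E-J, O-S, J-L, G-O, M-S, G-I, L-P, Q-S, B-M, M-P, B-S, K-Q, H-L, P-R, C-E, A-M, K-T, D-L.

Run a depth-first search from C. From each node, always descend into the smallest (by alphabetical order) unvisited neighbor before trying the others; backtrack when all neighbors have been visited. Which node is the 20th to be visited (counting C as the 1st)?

Visit C
C → D
D → A
A → G
G → F
F → H
H → K
K → J
J → E
E → T
T → B
B → M
M → P
P → I
I → R
R → Q
Q → L
L → U
Q → O
O → S
B → N

Visit order: C, D, A, G, F, H, K, J, E, T, B, M, P, I, R, Q, L, U, O, S, N

S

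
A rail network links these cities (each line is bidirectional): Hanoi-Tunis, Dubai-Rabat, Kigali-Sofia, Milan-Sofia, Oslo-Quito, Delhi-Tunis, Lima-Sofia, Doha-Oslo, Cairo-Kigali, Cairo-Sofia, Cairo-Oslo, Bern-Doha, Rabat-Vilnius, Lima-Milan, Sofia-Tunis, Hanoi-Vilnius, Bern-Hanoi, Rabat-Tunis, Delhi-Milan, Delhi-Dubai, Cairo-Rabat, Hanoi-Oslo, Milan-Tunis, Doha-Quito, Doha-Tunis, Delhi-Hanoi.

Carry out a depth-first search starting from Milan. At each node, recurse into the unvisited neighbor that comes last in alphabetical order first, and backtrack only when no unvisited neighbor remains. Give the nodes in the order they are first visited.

Visit Milan
Milan → Tunis
Tunis → Sofia
Sofia → Lima
Sofia → Kigali
Kigali → Cairo
Cairo → Rabat
Rabat → Vilnius
Vilnius → Hanoi
Hanoi → Oslo
Oslo → Quito
Quito → Doha
Doha → Bern
Hanoi → Delhi
Delhi → Dubai

Milan -> Tunis -> Sofia -> Lima -> Kigali -> Cairo -> Rabat -> Vilnius -> Hanoi -> Oslo -> Quito -> Doha -> Bern -> Delhi -> Dubai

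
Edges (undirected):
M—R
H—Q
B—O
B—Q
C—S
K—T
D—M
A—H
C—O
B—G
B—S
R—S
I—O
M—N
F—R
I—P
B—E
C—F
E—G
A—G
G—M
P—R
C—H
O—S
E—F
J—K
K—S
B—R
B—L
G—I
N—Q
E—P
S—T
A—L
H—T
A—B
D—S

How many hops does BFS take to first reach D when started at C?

2

Level 0: C
Level 1: F, H, O, S
Level 2: A, B, D, E, I, K, Q, R, T
Level 3: G, J, L, M, N, P
D first appears at level 2.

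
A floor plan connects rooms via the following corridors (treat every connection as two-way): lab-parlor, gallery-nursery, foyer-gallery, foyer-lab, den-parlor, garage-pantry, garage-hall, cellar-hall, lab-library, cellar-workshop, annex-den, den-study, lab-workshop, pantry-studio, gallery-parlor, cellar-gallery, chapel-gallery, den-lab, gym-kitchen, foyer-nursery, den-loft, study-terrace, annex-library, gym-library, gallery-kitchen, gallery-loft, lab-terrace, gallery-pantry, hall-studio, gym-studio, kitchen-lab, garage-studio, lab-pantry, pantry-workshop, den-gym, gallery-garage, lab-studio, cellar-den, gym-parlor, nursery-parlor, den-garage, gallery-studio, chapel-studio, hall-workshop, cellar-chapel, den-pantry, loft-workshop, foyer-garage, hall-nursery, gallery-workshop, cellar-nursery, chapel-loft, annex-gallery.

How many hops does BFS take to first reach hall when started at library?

Level 0: library
Level 1: annex, gym, lab
Level 2: den, foyer, gallery, kitchen, pantry, parlor, studio, terrace, workshop
Level 3: cellar, chapel, garage, hall, loft, nursery, study
hall first appears at level 3.

3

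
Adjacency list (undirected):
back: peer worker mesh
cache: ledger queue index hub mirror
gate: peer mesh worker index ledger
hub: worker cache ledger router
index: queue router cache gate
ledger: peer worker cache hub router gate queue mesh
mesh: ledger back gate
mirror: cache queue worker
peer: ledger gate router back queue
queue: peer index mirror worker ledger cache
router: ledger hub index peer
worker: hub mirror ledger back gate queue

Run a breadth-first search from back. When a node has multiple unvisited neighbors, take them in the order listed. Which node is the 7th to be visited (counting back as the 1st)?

router

Visit back; enqueue peer, worker, mesh → queue [peer, worker, mesh]
Visit peer; enqueue ledger, gate, router, queue → queue [worker, mesh, ledger, gate, router, queue]
Visit worker; enqueue hub, mirror → queue [mesh, ledger, gate, router, queue, hub, mirror]
Visit mesh → queue [ledger, gate, router, queue, hub, mirror]
Visit ledger; enqueue cache → queue [gate, router, queue, hub, mirror, cache]
Visit gate; enqueue index → queue [router, queue, hub, mirror, cache, index]
Visit router → queue [queue, hub, mirror, cache, index]
Visit queue → queue [hub, mirror, cache, index]
Visit hub → queue [mirror, cache, index]
Visit mirror → queue [cache, index]
Visit cache → queue [index]
Visit index → queue []

Visit order: back, peer, worker, mesh, ledger, gate, router, queue, hub, mirror, cache, index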